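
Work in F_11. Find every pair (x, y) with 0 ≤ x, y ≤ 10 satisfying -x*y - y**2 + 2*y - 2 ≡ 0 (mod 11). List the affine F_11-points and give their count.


Affine F_11-points: {(1, 5), (1, 7), (2, 3), (2, 8), (3, 4), (3, 6), (5, 9), (5, 10), (10, 1), (10, 2)}; count = 10.

For each of the 121 pairs (x, y) ∈ F_11², evaluate f(x, y) mod 11. Record the zeros.
  x = 0: [0↦9, 1↦10, 2↦9, 3↦6, 4↦1, 5↦5, 6↦7, 7↦7, 8↦5, 9↦1, 10↦6]  zeros at y ∈ ∅
  x = 1: [0↦9, 1↦9, 2↦7, 3↦3, 4↦8, 5↦0, 6↦1, 7↦0, 8↦8, 9↦3, 10↦7]  zeros at y ∈ {5, 7}
  x = 2: [0↦9, 1↦8, 2↦5, 3↦0, 4↦4, 5↦6, 6↦6, 7↦4, 8↦0, 9↦5, 10↦8]  zeros at y ∈ {3, 8}
  x = 3: [0↦9, 1↦7, 2↦3, 3↦8, 4↦0, 5↦1, 6↦0, 7↦8, 8↦3, 9↦7, 10↦9]  zeros at y ∈ {4, 6}
  x = 4: [0↦9, 1↦6, 2↦1, 3↦5, 4↦7, 5↦7, 6↦5, 7↦1, 8↦6, 9↦9, 10↦10]  zeros at y ∈ ∅
  x = 5: [0↦9, 1↦5, 2↦10, 3↦2, 4↦3, 5↦2, 6↦10, 7↦5, 8↦9, 9↦0, 10↦0]  zeros at y ∈ {9, 10}
  x = 6: [0↦9, 1↦4, 2↦8, 3↦10, 4↦10, 5↦8, 6↦4, 7↦9, 8↦1, 9↦2, 10↦1]  zeros at y ∈ ∅
  x = 7: [0↦9, 1↦3, 2↦6, 3↦7, 4↦6, 5↦3, 6↦9, 7↦2, 8↦4, 9↦4, 10↦2]  zeros at y ∈ ∅
  x = 8: [0↦9, 1↦2, 2↦4, 3↦4, 4↦2, 5↦9, 6↦3, 7↦6, 8↦7, 9↦6, 10↦3]  zeros at y ∈ ∅
  x = 9: [0↦9, 1↦1, 2↦2, 3↦1, 4↦9, 5↦4, 6↦8, 7↦10, 8↦10, 9↦8, 10↦4]  zeros at y ∈ ∅
  x = 10: [0↦9, 1↦0, 2↦0, 3↦9, 4↦5, 5↦10, 6↦2, 7↦3, 8↦2, 9↦10, 10↦5]  zeros at y ∈ {1, 2}
Collecting zeros: affine points = {(1, 5), (1, 7), (2, 3), (2, 8), (3, 4), (3, 6), (5, 9), (5, 10), (10, 1), (10, 2)}.
Total count |C(F_11)_aff| = 10.


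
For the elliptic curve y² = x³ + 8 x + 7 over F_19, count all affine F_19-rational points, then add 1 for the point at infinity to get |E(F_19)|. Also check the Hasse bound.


Affine points = {(0, 8), (0, 11), (1, 4), (1, 15), (3, 1), (3, 18), (5, 1), (5, 18), (6, 9), (6, 10), (7, 8), (7, 11), (10, 2), (10, 17), (11, 1), (11, 18), (12, 8), (12, 11), (13, 3), (13, 16), (15, 5), (15, 14), (18, 6), (18, 13)}; affine count = 24; |E(F_19)| = 25.

Discriminant check: Δ ∝ 4a³ + 27b² = 4·8³ + 27·7² = 4·512 + 27·49 ≡ 8 (mod 19). Nonzero ⇒ E is nonsingular.
For each x ∈ F_19, compute rhs = x³ + 8·x + 7 mod 19, then count y ∈ F_19 with y² ≡ rhs.
  x = 0: rhs = 7, matching y values: 8, 11 (2 points).
  x = 1: rhs = 16, matching y values: 4, 15 (2 points).
  x = 2: rhs = 12, matching y values: none (0 points).
  x = 3: rhs = 1, matching y values: 1, 18 (2 points).
  x = 4: rhs = 8, matching y values: none (0 points).
  x = 5: rhs = 1, matching y values: 1, 18 (2 points).
  x = 6: rhs = 5, matching y values: 9, 10 (2 points).
  x = 7: rhs = 7, matching y values: 8, 11 (2 points).
  x = 8: rhs = 13, matching y values: none (0 points).
  x = 9: rhs = 10, matching y values: none (0 points).
  x = 10: rhs = 4, matching y values: 2, 17 (2 points).
  x = 11: rhs = 1, matching y values: 1, 18 (2 points).
  x = 12: rhs = 7, matching y values: 8, 11 (2 points).
  x = 13: rhs = 9, matching y values: 3, 16 (2 points).
  x = 14: rhs = 13, matching y values: none (0 points).
  x = 15: rhs = 6, matching y values: 5, 14 (2 points).
  x = 16: rhs = 13, matching y values: none (0 points).
  x = 17: rhs = 2, matching y values: none (0 points).
  x = 18: rhs = 17, matching y values: 6, 13 (2 points).
Total affine count: 24.
Full point count |E(F_19)| = 24 + 1 = 25.
Hasse bound: |25 − (19+1)| = |5| = 5 ≤ 2√19 ≈ 8.7178 ✓.


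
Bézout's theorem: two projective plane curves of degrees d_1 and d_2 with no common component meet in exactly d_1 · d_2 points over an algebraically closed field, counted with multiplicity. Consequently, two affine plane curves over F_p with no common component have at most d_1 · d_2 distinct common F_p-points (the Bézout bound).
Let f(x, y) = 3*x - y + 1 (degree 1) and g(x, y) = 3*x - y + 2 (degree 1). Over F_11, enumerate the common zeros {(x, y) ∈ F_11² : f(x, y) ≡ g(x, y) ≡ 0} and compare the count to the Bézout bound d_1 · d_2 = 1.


Common zeros: ∅; count = 0; Bézout bound = 1.

deg(f) = 1, deg(g) = 1, so Bézout bound = 1.
Scan x ∈ F_11. For each x, list the y ∈ F_11 with f(x, y) ≡ 0 and those with g(x, y) ≡ 0 (mod 11); the common zeros in that column are the intersection.
  x = 0: f ≡ 0 at y ∈ {1}; g ≡ 0 at y ∈ {2}; common: ∅.
  x = 1: f ≡ 0 at y ∈ {4}; g ≡ 0 at y ∈ {5}; common: ∅.
  x = 2: f ≡ 0 at y ∈ {7}; g ≡ 0 at y ∈ {8}; common: ∅.
  x = 3: f ≡ 0 at y ∈ {10}; g ≡ 0 at y ∈ {0}; common: ∅.
  x = 4: f ≡ 0 at y ∈ {2}; g ≡ 0 at y ∈ {3}; common: ∅.
  x = 5: f ≡ 0 at y ∈ {5}; g ≡ 0 at y ∈ {6}; common: ∅.
  x = 6: f ≡ 0 at y ∈ {8}; g ≡ 0 at y ∈ {9}; common: ∅.
  x = 7: f ≡ 0 at y ∈ {0}; g ≡ 0 at y ∈ {1}; common: ∅.
  x = 8: f ≡ 0 at y ∈ {3}; g ≡ 0 at y ∈ {4}; common: ∅.
  x = 9: f ≡ 0 at y ∈ {6}; g ≡ 0 at y ∈ {7}; common: ∅.
  x = 10: f ≡ 0 at y ∈ {9}; g ≡ 0 at y ∈ {10}; common: ∅.
Collecting: common zeros = ∅, so the count is 0.
Comparison with the Bézout bound: 0 ≤ 1 = deg(f)·deg(g), as expected for curves with no common component (the affine F_11-count falls short of the bound because intersections may lie at infinity, over extension fields, or carry multiplicity).


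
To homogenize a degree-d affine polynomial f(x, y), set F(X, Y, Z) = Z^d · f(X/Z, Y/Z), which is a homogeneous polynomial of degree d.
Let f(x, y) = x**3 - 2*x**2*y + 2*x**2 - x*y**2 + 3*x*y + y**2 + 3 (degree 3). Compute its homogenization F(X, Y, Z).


F(X, Y, Z) = X**3 - 2*X**2*Y + 2*X**2*Z - X*Y**2 + 3*X*Y*Z + Y**2*Z + 3*Z**3

deg(f) = 3.
Substitute x = X/Z, y = Y/Z into f, then multiply by Z^3.
  monomial 1·x^3·y^0 ↦ 1·X^3·Y^0·Z^0.
  monomial -2·x^2·y^1 ↦ -2·X^2·Y^1·Z^0.
  monomial 2·x^2·y^0 ↦ 2·X^2·Y^0·Z^1.
  monomial -1·x^1·y^2 ↦ -1·X^1·Y^2·Z^0.
  monomial 3·x^1·y^1 ↦ 3·X^1·Y^1·Z^1.
  monomial 1·x^0·y^2 ↦ 1·X^0·Y^2·Z^1.
  monomial 3·x^0·y^0 ↦ 3·X^0·Y^0·Z^3.
Collecting: F(X, Y, Z) = X**3 - 2*X**2*Y + 2*X**2*Z - X*Y**2 + 3*X*Y*Z + Y**2*Z + 3*Z**3.


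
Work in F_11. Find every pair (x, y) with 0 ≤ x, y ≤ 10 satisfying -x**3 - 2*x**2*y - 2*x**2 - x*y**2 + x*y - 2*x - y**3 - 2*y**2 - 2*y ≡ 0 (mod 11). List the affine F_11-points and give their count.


Affine F_11-points: {(0, 0), (1, 5), (2, 1), (4, 3), (5, 6), (7, 9), (8, 7), (10, 4)}; count = 8.

For each of the 121 pairs (x, y) ∈ F_11², evaluate f(x, y) mod 11. Record the zeros.
  x = 0: [0↦0, 1↦6, 2↦2, 3↦4, 4↦6, 5↦2, 6↦8, 7↦7, 8↦4, 9↦4, 10↦1]  zeros at y ∈ {0}
  x = 1: [0↦6, 1↦10, 2↦2, 3↦9, 4↦3, 5↦0, 6↦5, 7↦1, 8↦4, 9↦8, 10↦7]  zeros at y ∈ {5}
  x = 2: [0↦2, 1↦0, 2↦6, 3↦3, 4↦7, 5↦1, 6↦1, 7↦1, 8↦6, 9↦10, 10↦7]  zeros at y ∈ {1}
  x = 3: [0↦4, 1↦3, 2↦8, 3↦2, 4↦1, 5↦10, 6↦1, 7↦1, 8↦4, 9↦4, 10↦6]  zeros at y ∈ ∅
  x = 4: [0↦6, 1↦2, 2↦2, 3↦0, 4↦1, 5↦10, 6↦10, 7↦6, 8↦3, 9↦6, 10↦9]  zeros at y ∈ {3}
  x = 5: [0↦2, 1↦2, 2↦4, 3↦2, 4↦1, 5↦6, 6↦0, 7↦10, 8↦8, 9↦10, 10↦10]  zeros at y ∈ {6}
  x = 6: [0↦8, 1↦8, 2↦8, 3↦2, 4↦6, 5↦3, 6↦9, 7↦7, 8↦2, 9↦10, 10↦3]  zeros at y ∈ ∅
  x = 7: [0↦7, 1↦3, 2↦8, 3↦5, 4↦10, 5↦6, 6↦9, 7↦2, 8↦1, 9↦0, 10↦4]  zeros at y ∈ {9}
  x = 8: [0↦4, 1↦3, 2↦9, 3↦5, 4↦7, 5↦9, 6↦5, 7↦0, 8↦10, 9↦7, 10↦7]  zeros at y ∈ {7}
  x = 9: [0↦4, 1↦2, 2↦5, 3↦7, 4↦2, 5↦6, 6↦2, 7↦6, 8↦1, 9↦3, 10↦6]  zeros at y ∈ ∅
  x = 10: [0↦1, 1↦5, 2↦1, 3↦5, 4↦0, 5↦2, 6↦5, 7↦3, 8↦1, 9↦4, 10↦6]  zeros at y ∈ {4}
Collecting zeros: affine points = {(0, 0), (1, 5), (2, 1), (4, 3), (5, 6), (7, 9), (8, 7), (10, 4)}.
Total count |C(F_11)_aff| = 8.


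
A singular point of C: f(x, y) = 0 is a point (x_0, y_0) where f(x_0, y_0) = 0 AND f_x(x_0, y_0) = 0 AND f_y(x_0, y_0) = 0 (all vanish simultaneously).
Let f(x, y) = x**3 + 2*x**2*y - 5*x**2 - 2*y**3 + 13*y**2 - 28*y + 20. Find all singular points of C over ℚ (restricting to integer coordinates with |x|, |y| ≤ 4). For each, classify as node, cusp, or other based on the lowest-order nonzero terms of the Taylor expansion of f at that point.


Singular points: {(0, 2)}; classification: node.

Compute partial derivatives:
  f_x = 3*x**2 + 4*x*y - 10*x.
  f_y = 2*x**2 - 6*y**2 + 26*y - 28.
Scan x_0 ∈ {−4, ..., 4}. For each x_0, f_y(x_0, y) is a polynomial in y; find its integer roots y ∈ {−4, ..., 4}, then test f_x and f at those candidates.
  x = -4: f_y(-4, y) = -6*y**2 + 26*y + 4; no integer root y with |y| ≤ 4.
  x = -3: f_y(-3, y) = -6*y**2 + 26*y - 10; no integer root y with |y| ≤ 4.
  x = -2: f_y(-2, y) = -6*y**2 + 26*y - 20; vanishes at y ∈ {1}. (-2, 1): f_x = 24 ≠ 0.
  x = -1: f_y(-1, y) = -6*y**2 + 26*y - 26; no integer root y with |y| ≤ 4.
  x = 0: f_y(0, y) = -6*y**2 + 26*y - 28; vanishes at y ∈ {2}. (0, 2): f_x = 0, f = 0 — SINGULAR.
  x = 1: f_y(1, y) = -6*y**2 + 26*y - 26; no integer root y with |y| ≤ 4.
  x = 2: f_y(2, y) = -6*y**2 + 26*y - 20; vanishes at y ∈ {1}. (2, 1): f_x = 0 but f = -1 ≠ 0.
  x = 3: f_y(3, y) = -6*y**2 + 26*y - 10; no integer root y with |y| ≤ 4.
  x = 4: f_y(4, y) = -6*y**2 + 26*y + 4; no integer root y with |y| ≤ 4.
Only singular point on the grid: (0, 2).
Classify: substitute x = 0 + u, y = 2 + v and expand: f = u**3 + 2*u**2*v - u**2 - 2*v**3 + v**2.
No constant or linear terms (consistent with a singular point). Quadratic part: -u**2 + v**2. Cubic part: u**3 + 2*u**2*v - 2*v**3.
The quadratic part v**2 - u**2 = (v − u)(v + u) splits into two distinct linear factors, so there are two distinct tangent lines y − 2 = ±(x − 0) — this is a node (ordinary double point).
Classification: node.


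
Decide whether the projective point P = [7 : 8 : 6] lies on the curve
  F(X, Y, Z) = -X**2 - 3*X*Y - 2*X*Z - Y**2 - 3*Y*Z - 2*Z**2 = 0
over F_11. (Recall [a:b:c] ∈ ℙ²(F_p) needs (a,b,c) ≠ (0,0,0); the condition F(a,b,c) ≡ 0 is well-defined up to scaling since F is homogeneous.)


F(7,8,6) ≡ 2 (mod 11); P is NOT on the curve.

Evaluate F(7, 8, 6) term-by-term (mod 11).
  -X**2 ↦ -1·49·1·1 = -49
  -3*X*Y ↦ -3·7·8·1 = -168
  -2*X*Z ↦ -2·7·1·6 = -84
  -Y**2 ↦ -1·1·64·1 = -64
  -3*Y*Z ↦ -3·1·8·6 = -144
  -2*Z**2 ↦ -2·1·1·36 = -72
Sum: F(7, 8, 6) = (-49) + (-168) + (-84) + (-64) + (-144) + (-72) = -581.
Reducing mod 11: -581 ≡ 2 (mod 11).
Since F(a, b, c) ≡ 2 ≠ 0 (mod 11), P does NOT lie on the curve.


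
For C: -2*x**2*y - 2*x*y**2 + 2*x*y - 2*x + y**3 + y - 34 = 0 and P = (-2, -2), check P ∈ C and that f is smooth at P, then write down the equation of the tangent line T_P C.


Tangent line at P: -30*x - 15*y - 90 = 0.

Step 1: f(-2, -2) = 0, so P lies on C.
Step 2: partial derivatives
  f_x(x, y) = -4*x*y - 2*y**2 + 2*y - 2, f_y(x, y) = -2*x**2 - 4*x*y + 2*x + 3*y**2 + 1.
  f_x(P) = -30, f_y(P) = -15 (gradient nonzero, so P is smooth).
Step 3: tangent line at P: -30·(x − -2) + -15·(y − -2) = 0.
Expanding: -30*x - 15*y - 90 = 0.


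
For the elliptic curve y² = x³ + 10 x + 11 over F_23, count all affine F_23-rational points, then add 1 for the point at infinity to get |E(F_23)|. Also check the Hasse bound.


Affine points = {(2, 4), (2, 19), (4, 0), (5, 5), (5, 18), (9, 5), (9, 18), (11, 7), (11, 16), (16, 9), (16, 14), (20, 0), (21, 11), (21, 12), (22, 0)}; affine count = 15; |E(F_23)| = 16.

Discriminant check: Δ ∝ 4a³ + 27b² = 4·10³ + 27·11² = 4·1000 + 27·121 ≡ 22 (mod 23). Nonzero ⇒ E is nonsingular.
For each x ∈ F_23, compute rhs = x³ + 10·x + 11 mod 23, then count y ∈ F_23 with y² ≡ rhs.
  x = 0: rhs = 11, matching y values: none (0 points).
  x = 1: rhs = 22, matching y values: none (0 points).
  x = 2: rhs = 16, matching y values: 4, 19 (2 points).
  x = 3: rhs = 22, matching y values: none (0 points).
  x = 4: rhs = 0, matching y values: 0 (1 points).
  x = 5: rhs = 2, matching y values: 5, 18 (2 points).
  x = 6: rhs = 11, matching y values: none (0 points).
  x = 7: rhs = 10, matching y values: none (0 points).
  x = 8: rhs = 5, matching y values: none (0 points).
  x = 9: rhs = 2, matching y values: 5, 18 (2 points).
  x = 10: rhs = 7, matching y values: none (0 points).
  x = 11: rhs = 3, matching y values: 7, 16 (2 points).
  x = 12: rhs = 19, matching y values: none (0 points).
  x = 13: rhs = 15, matching y values: none (0 points).
  x = 14: rhs = 20, matching y values: none (0 points).
  x = 15: rhs = 17, matching y values: none (0 points).
  x = 16: rhs = 12, matching y values: 9, 14 (2 points).
  x = 17: rhs = 11, matching y values: none (0 points).
  x = 18: rhs = 20, matching y values: none (0 points).
  x = 19: rhs = 22, matching y values: none (0 points).
  x = 20: rhs = 0, matching y values: 0 (1 points).
  x = 21: rhs = 6, matching y values: 11, 12 (2 points).
  x = 22: rhs = 0, matching y values: 0 (1 points).
Total affine count: 15.
Full point count |E(F_23)| = 15 + 1 = 16.
Hasse bound: |16 − (23+1)| = |-8| = 8 ≤ 2√23 ≈ 9.5917 ✓.


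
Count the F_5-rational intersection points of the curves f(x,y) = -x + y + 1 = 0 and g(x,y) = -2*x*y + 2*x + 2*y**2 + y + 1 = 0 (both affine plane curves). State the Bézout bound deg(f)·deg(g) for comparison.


Common zeros: {(3, 2)}; count = 1; Bézout bound = 2.

deg(f) = 1, deg(g) = 2, so Bézout bound = 2.
Scan x ∈ F_5. For each x, list the y ∈ F_5 with f(x, y) ≡ 0 and those with g(x, y) ≡ 0 (mod 5); the common zeros in that column are the intersection.
  x = 0: f ≡ 0 at y ∈ {4}; g ≡ 0 at y ∈ ∅; common: ∅.
  x = 1: f ≡ 0 at y ∈ {0}; g ≡ 0 at y ∈ ∅; common: ∅.
  x = 2: f ≡ 0 at y ∈ {1}; g ≡ 0 at y ∈ {0, 4}; common: ∅.
  x = 3: f ≡ 0 at y ∈ {2}; g ≡ 0 at y ∈ {2, 3}; common: {2}.
  x = 4: f ≡ 0 at y ∈ {3}; g ≡ 0 at y ∈ ∅; common: ∅.
Collecting: common zeros = {(3, 2)}, so the count is 1.
Comparison with the Bézout bound: 1 ≤ 2 = deg(f)·deg(g), as expected for curves with no common component (the affine F_5-count falls short of the bound because intersections may lie at infinity, over extension fields, or carry multiplicity).


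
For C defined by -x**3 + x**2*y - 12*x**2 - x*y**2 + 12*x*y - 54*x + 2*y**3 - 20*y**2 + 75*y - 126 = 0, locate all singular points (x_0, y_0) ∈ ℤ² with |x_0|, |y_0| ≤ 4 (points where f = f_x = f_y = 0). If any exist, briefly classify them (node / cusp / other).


Singular points: {(-3, 3)}; classification: cusp.

Compute partial derivatives:
  f_x = -3*x**2 + 2*x*y - 24*x - y**2 + 12*y - 54.
  f_y = x**2 - 2*x*y + 12*x + 6*y**2 - 40*y + 75.
Scan x_0 ∈ {−4, ..., 4}. For each x_0, f_y(x_0, y) is a polynomial in y; find its integer roots y ∈ {−4, ..., 4}, then test f_x and f at those candidates.
  x = -4: f_y(-4, y) = 6*y**2 - 32*y + 43; no integer root y with |y| ≤ 4.
  x = -3: f_y(-3, y) = 6*y**2 - 34*y + 48; vanishes at y ∈ {3}. (-3, 3): f_x = 0, f = 0 — SINGULAR.
  x = -2: f_y(-2, y) = 6*y**2 - 36*y + 55; no integer root y with |y| ≤ 4.
  x = -1: f_y(-1, y) = 6*y**2 - 38*y + 64; no integer root y with |y| ≤ 4.
  x = 0: f_y(0, y) = 6*y**2 - 40*y + 75; no integer root y with |y| ≤ 4.
  x = 1: f_y(1, y) = 6*y**2 - 42*y + 88; no integer root y with |y| ≤ 4.
  x = 2: f_y(2, y) = 6*y**2 - 44*y + 103; no integer root y with |y| ≤ 4.
  x = 3: f_y(3, y) = 6*y**2 - 46*y + 120; no integer root y with |y| ≤ 4.
  x = 4: f_y(4, y) = 6*y**2 - 48*y + 139; no integer root y with |y| ≤ 4.
Only singular point on the grid: (-3, 3).
Classify: substitute x = -3 + u, y = 3 + v and expand: f = -u**3 + u**2*v - u*v**2 + 2*v**3 + v**2.
No constant or linear terms (consistent with a singular point). Quadratic part: v**2. Cubic part: -u**3 + u**2*v - u*v**2 + 2*v**3.
The quadratic part v**2 is a perfect square, so there is a single (double) tangent line v = 0, i.e. y = 3. Restricting the cubic part to that line (v = 0) leaves -u**3 ≠ 0, so f is not divisible by v and the branch is v² ≈ u**3 to lowest order — this is a cusp.
Classification: cusp.


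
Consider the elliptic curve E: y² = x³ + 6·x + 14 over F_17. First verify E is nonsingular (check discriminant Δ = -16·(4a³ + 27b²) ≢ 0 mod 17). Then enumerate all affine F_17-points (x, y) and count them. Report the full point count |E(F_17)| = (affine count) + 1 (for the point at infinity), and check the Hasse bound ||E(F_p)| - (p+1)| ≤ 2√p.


Affine points = {(1, 2), (1, 15), (2, 0), (3, 5), (3, 12), (4, 0), (5, 4), (5, 13), (7, 5), (7, 12), (8, 8), (8, 9), (9, 7), (9, 10), (11, 0)}; affine count = 15; |E(F_17)| = 16.

Discriminant check: Δ ∝ 4a³ + 27b² = 4·6³ + 27·14² = 4·216 + 27·196 ≡ 2 (mod 17). Nonzero ⇒ E is nonsingular.
For each x ∈ F_17, compute rhs = x³ + 6·x + 14 mod 17, then count y ∈ F_17 with y² ≡ rhs.
  x = 0: rhs = 14, matching y values: none (0 points).
  x = 1: rhs = 4, matching y values: 2, 15 (2 points).
  x = 2: rhs = 0, matching y values: 0 (1 points).
  x = 3: rhs = 8, matching y values: 5, 12 (2 points).
  x = 4: rhs = 0, matching y values: 0 (1 points).
  x = 5: rhs = 16, matching y values: 4, 13 (2 points).
  x = 6: rhs = 11, matching y values: none (0 points).
  x = 7: rhs = 8, matching y values: 5, 12 (2 points).
  x = 8: rhs = 13, matching y values: 8, 9 (2 points).
  x = 9: rhs = 15, matching y values: 7, 10 (2 points).
  x = 10: rhs = 3, matching y values: none (0 points).
  x = 11: rhs = 0, matching y values: 0 (1 points).
  x = 12: rhs = 12, matching y values: none (0 points).
  x = 13: rhs = 11, matching y values: none (0 points).
  x = 14: rhs = 3, matching y values: none (0 points).
  x = 15: rhs = 11, matching y values: none (0 points).
  x = 16: rhs = 7, matching y values: none (0 points).
Total affine count: 15.
Full point count |E(F_17)| = 15 + 1 = 16.
Hasse bound: |16 − (17+1)| = |-2| = 2 ≤ 2√17 ≈ 8.2462 ✓.


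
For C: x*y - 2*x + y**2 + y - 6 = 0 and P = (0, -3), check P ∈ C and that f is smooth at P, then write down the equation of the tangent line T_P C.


Tangent line at P: -5*x - 5*y - 15 = 0.

Step 1: f(0, -3) = 0, so P lies on C.
Step 2: partial derivatives
  f_x(x, y) = y - 2, f_y(x, y) = x + 2*y + 1.
  f_x(P) = -5, f_y(P) = -5 (gradient nonzero, so P is smooth).
Step 3: tangent line at P: -5·(x − 0) + -5·(y − -3) = 0.
Expanding: -5*x - 5*y - 15 = 0.


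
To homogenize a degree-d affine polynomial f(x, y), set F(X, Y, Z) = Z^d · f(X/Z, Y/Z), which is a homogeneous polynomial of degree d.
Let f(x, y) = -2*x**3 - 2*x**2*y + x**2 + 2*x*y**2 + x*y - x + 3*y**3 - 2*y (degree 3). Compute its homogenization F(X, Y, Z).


F(X, Y, Z) = -2*X**3 - 2*X**2*Y + X**2*Z + 2*X*Y**2 + X*Y*Z - X*Z**2 + 3*Y**3 - 2*Y*Z**2

deg(f) = 3.
Substitute x = X/Z, y = Y/Z into f, then multiply by Z^3.
  monomial -2·x^3·y^0 ↦ -2·X^3·Y^0·Z^0.
  monomial -2·x^2·y^1 ↦ -2·X^2·Y^1·Z^0.
  monomial 1·x^2·y^0 ↦ 1·X^2·Y^0·Z^1.
  monomial 2·x^1·y^2 ↦ 2·X^1·Y^2·Z^0.
  monomial 1·x^1·y^1 ↦ 1·X^1·Y^1·Z^1.
  monomial -1·x^1·y^0 ↦ -1·X^1·Y^0·Z^2.
  monomial 3·x^0·y^3 ↦ 3·X^0·Y^3·Z^0.
  monomial -2·x^0·y^1 ↦ -2·X^0·Y^1·Z^2.
Collecting: F(X, Y, Z) = -2*X**3 - 2*X**2*Y + X**2*Z + 2*X*Y**2 + X*Y*Z - X*Z**2 + 3*Y**3 - 2*Y*Z**2.


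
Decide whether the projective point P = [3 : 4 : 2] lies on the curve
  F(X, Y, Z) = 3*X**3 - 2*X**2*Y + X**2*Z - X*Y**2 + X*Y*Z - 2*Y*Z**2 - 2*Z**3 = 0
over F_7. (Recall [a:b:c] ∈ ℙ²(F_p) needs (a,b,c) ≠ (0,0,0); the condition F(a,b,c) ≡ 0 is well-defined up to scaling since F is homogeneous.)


F(3,4,2) ≡ 4 (mod 7); P is NOT on the curve.

Evaluate F(3, 4, 2) term-by-term (mod 7).
  3*X**3 ↦ 3·27·1·1 = 81
  -2*X**2*Y ↦ -2·9·4·1 = -72
  X**2*Z ↦ 1·9·1·2 = 18
  -X*Y**2 ↦ -1·3·16·1 = -48
  X*Y*Z ↦ 1·3·4·2 = 24
  -2*Y*Z**2 ↦ -2·1·4·4 = -32
  -2*Z**3 ↦ -2·1·1·8 = -16
Sum: F(3, 4, 2) = (81) + (-72) + (18) + (-48) + (24) + (-32) + (-16) = -45.
Reducing mod 7: -45 ≡ 4 (mod 7).
Since F(a, b, c) ≡ 4 ≠ 0 (mod 7), P does NOT lie on the curve.


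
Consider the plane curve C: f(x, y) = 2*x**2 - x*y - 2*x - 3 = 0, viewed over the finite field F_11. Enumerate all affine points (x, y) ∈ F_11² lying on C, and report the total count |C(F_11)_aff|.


Affine F_11-points: {(1, 8), (2, 6), (3, 3), (4, 8), (5, 3), (6, 4), (7, 10), (8, 4), (9, 1), (10, 10)}; count = 10.

For each of the 121 pairs (x, y) ∈ F_11², evaluate f(x, y) mod 11. Record the zeros.
  x = 0: [0↦8, 1↦8, 2↦8, 3↦8, 4↦8, 5↦8, 6↦8, 7↦8, 8↦8, 9↦8, 10↦8]  zeros at y ∈ ∅
  x = 1: [0↦8, 1↦7, 2↦6, 3↦5, 4↦4, 5↦3, 6↦2, 7↦1, 8↦0, 9↦10, 10↦9]  zeros at y ∈ {8}
  x = 2: [0↦1, 1↦10, 2↦8, 3↦6, 4↦4, 5↦2, 6↦0, 7↦9, 8↦7, 9↦5, 10↦3]  zeros at y ∈ {6}
  x = 3: [0↦9, 1↦6, 2↦3, 3↦0, 4↦8, 5↦5, 6↦2, 7↦10, 8↦7, 9↦4, 10↦1]  zeros at y ∈ {3}
  x = 4: [0↦10, 1↦6, 2↦2, 3↦9, 4↦5, 5↦1, 6↦8, 7↦4, 8↦0, 9↦7, 10↦3]  zeros at y ∈ {8}
  x = 5: [0↦4, 1↦10, 2↦5, 3↦0, 4↦6, 5↦1, 6↦7, 7↦2, 8↦8, 9↦3, 10↦9]  zeros at y ∈ {3}
  x = 6: [0↦2, 1↦7, 2↦1, 3↦6, 4↦0, 5↦5, 6↦10, 7↦4, 8↦9, 9↦3, 10↦8]  zeros at y ∈ {4}
  x = 7: [0↦4, 1↦8, 2↦1, 3↦5, 4↦9, 5↦2, 6↦6, 7↦10, 8↦3, 9↦7, 10↦0]  zeros at y ∈ {10}
  x = 8: [0↦10, 1↦2, 2↦5, 3↦8, 4↦0, 5↦3, 6↦6, 7↦9, 8↦1, 9↦4, 10↦7]  zeros at y ∈ {4}
  x = 9: [0↦9, 1↦0, 2↦2, 3↦4, 4↦6, 5↦8, 6↦10, 7↦1, 8↦3, 9↦5, 10↦7]  zeros at y ∈ {1}
  x = 10: [0↦1, 1↦2, 2↦3, 3↦4, 4↦5, 5↦6, 6↦7, 7↦8, 8↦9, 9↦10, 10↦0]  zeros at y ∈ {10}
Collecting zeros: affine points = {(1, 8), (2, 6), (3, 3), (4, 8), (5, 3), (6, 4), (7, 10), (8, 4), (9, 1), (10, 10)}.
Total count |C(F_11)_aff| = 10.


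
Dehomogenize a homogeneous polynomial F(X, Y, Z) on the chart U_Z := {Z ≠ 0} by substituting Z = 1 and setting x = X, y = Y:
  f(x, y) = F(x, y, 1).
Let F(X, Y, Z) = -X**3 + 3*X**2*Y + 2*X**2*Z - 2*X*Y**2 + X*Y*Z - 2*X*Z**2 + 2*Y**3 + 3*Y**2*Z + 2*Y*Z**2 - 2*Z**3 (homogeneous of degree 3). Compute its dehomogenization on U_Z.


f(x, y) = -x**3 + 3*x**2*y + 2*x**2 - 2*x*y**2 + x*y - 2*x + 2*y**3 + 3*y**2 + 2*y - 2

On U_Z we set Z = 1. Each monomial c·X^i·Y^j·Z^k in F becomes c·x^i·y^j·1^k = c·x^i·y^j.
Substituting Z = 1: F(X, Y, 1) = -x**3 + 3*x**2*y + 2*x**2 - 2*x*y**2 + x*y - 2*x + 2*y**3 + 3*y**2 + 2*y - 2.
Note: deg(f) ≤ deg(F) = 3; strict inequality happens when F is divisible by Z (lost terms).


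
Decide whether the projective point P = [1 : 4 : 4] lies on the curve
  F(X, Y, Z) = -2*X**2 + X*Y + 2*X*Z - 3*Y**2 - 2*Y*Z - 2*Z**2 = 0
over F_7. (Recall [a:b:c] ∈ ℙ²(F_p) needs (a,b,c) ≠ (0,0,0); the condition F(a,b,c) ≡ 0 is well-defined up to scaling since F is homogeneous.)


F(1,4,4) ≡ 3 (mod 7); P is NOT on the curve.

Evaluate F(1, 4, 4) term-by-term (mod 7).
  -2*X**2 ↦ -2·1·1·1 = -2
  X*Y ↦ 1·1·4·1 = 4
  2*X*Z ↦ 2·1·1·4 = 8
  -3*Y**2 ↦ -3·1·16·1 = -48
  -2*Y*Z ↦ -2·1·4·4 = -32
  -2*Z**2 ↦ -2·1·1·16 = -32
Sum: F(1, 4, 4) = (-2) + (4) + (8) + (-48) + (-32) + (-32) = -102.
Reducing mod 7: -102 ≡ 3 (mod 7).
Since F(a, b, c) ≡ 3 ≠ 0 (mod 7), P does NOT lie on the curve.


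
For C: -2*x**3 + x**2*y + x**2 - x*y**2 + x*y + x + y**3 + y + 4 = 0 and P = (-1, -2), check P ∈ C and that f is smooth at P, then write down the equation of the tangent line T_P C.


Tangent line at P: -9*x + 9*y + 9 = 0.

Step 1: f(-1, -2) = 0, so P lies on C.
Step 2: partial derivatives
  f_x(x, y) = -6*x**2 + 2*x*y + 2*x - y**2 + y + 1, f_y(x, y) = x**2 - 2*x*y + x + 3*y**2 + 1.
  f_x(P) = -9, f_y(P) = 9 (gradient nonzero, so P is smooth).
Step 3: tangent line at P: -9·(x − -1) + 9·(y − -2) = 0.
Expanding: -9*x + 9*y + 9 = 0.


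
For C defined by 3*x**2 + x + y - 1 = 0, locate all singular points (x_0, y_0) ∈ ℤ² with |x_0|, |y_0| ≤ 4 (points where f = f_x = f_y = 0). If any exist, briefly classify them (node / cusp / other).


No singular points in the scanned grid; C is smooth there.

Compute partial derivatives:
  f_x = 6*x + 1.
  f_y = 1.
f_y = 1 is a nonzero constant, so f_y never vanishes: no point (x, y) can satisfy f = f_x = f_y = 0. In particular no (x, y) ∈ {−4, ..., 4}² is singular; the curve is smooth.


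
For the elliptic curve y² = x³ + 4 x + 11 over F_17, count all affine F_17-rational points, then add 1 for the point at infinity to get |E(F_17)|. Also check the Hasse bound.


Affine points = {(1, 4), (1, 13), (3, 4), (3, 13), (6, 8), (6, 9), (7, 5), (7, 12), (11, 3), (11, 14), (12, 6), (12, 11), (13, 4), (13, 13)}; affine count = 14; |E(F_17)| = 15.

Discriminant check: Δ ∝ 4a³ + 27b² = 4·4³ + 27·11² = 4·64 + 27·121 ≡ 4 (mod 17). Nonzero ⇒ E is nonsingular.
For each x ∈ F_17, compute rhs = x³ + 4·x + 11 mod 17, then count y ∈ F_17 with y² ≡ rhs.
  x = 0: rhs = 11, matching y values: none (0 points).
  x = 1: rhs = 16, matching y values: 4, 13 (2 points).
  x = 2: rhs = 10, matching y values: none (0 points).
  x = 3: rhs = 16, matching y values: 4, 13 (2 points).
  x = 4: rhs = 6, matching y values: none (0 points).
  x = 5: rhs = 3, matching y values: none (0 points).
  x = 6: rhs = 13, matching y values: 8, 9 (2 points).
  x = 7: rhs = 8, matching y values: 5, 12 (2 points).
  x = 8: rhs = 11, matching y values: none (0 points).
  x = 9: rhs = 11, matching y values: none (0 points).
  x = 10: rhs = 14, matching y values: none (0 points).
  x = 11: rhs = 9, matching y values: 3, 14 (2 points).
  x = 12: rhs = 2, matching y values: 6, 11 (2 points).
  x = 13: rhs = 16, matching y values: 4, 13 (2 points).
  x = 14: rhs = 6, matching y values: none (0 points).
  x = 15: rhs = 12, matching y values: none (0 points).
  x = 16: rhs = 6, matching y values: none (0 points).
Total affine count: 14.
Full point count |E(F_17)| = 14 + 1 = 15.
Hasse bound: |15 − (17+1)| = |-3| = 3 ≤ 2√17 ≈ 8.2462 ✓.


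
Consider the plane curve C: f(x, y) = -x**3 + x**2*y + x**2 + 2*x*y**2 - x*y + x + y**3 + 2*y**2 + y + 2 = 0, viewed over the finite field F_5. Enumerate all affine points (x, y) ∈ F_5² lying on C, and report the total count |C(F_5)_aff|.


Affine F_5-points: {(0, 2), (0, 3), (1, 4), (2, 0), (2, 1), (2, 3)}; count = 6.

For each of the 25 pairs (x, y) ∈ F_5², evaluate f(x, y) mod 5. Record the zeros.
  x = 0: [0↦2, 1↦1, 2↦0, 3↦0, 4↦2]  zeros at y ∈ {2, 3}
  x = 1: [0↦3, 1↦4, 2↦4, 3↦4, 4↦0]  zeros at y ∈ {4}
  x = 2: [0↦0, 1↦0, 2↦3, 3↦0, 4↦2]  zeros at y ∈ {0, 1, 3}
  x = 3: [0↦2, 1↦3, 2↦1, 3↦2, 4↦2]  zeros at y ∈ ∅
  x = 4: [0↦3, 1↦2, 2↦2, 3↦4, 4↦4]  zeros at y ∈ ∅
Collecting zeros: affine points = {(0, 2), (0, 3), (1, 4), (2, 0), (2, 1), (2, 3)}.
Total count |C(F_5)_aff| = 6.


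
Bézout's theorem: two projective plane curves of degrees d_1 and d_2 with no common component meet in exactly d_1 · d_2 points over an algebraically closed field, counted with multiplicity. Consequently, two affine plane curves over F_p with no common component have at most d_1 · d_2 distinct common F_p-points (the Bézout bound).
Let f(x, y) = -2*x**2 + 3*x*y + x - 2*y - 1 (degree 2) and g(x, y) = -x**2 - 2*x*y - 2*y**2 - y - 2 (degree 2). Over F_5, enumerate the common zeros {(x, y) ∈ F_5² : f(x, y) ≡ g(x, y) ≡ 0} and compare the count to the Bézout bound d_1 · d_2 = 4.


Common zeros: {(3, 3)}; count = 1; Bézout bound = 4.

deg(f) = 2, deg(g) = 2, so Bézout bound = 4.
Scan x ∈ F_5. For each x, list the y ∈ F_5 with f(x, y) ≡ 0 and those with g(x, y) ≡ 0 (mod 5); the common zeros in that column are the intersection.
  x = 0: f ≡ 0 at y ∈ {2}; g ≡ 0 at y ∈ {1}; common: ∅.
  x = 1: f ≡ 0 at y ∈ {2}; g ≡ 0 at y ∈ {3}; common: ∅.
  x = 2: f ≡ 0 at y ∈ {3}; g ≡ 0 at y ∈ ∅; common: ∅.
  x = 3: f ≡ 0 at y ∈ {3}; g ≡ 0 at y ∈ {1, 3}; common: {3}.
  x = 4: f ≡ 0 at y ∈ ∅; g ≡ 0 at y ∈ ∅; common: ∅.
Collecting: common zeros = {(3, 3)}, so the count is 1.
Comparison with the Bézout bound: 1 ≤ 4 = deg(f)·deg(g), as expected for curves with no common component (the affine F_5-count falls short of the bound because intersections may lie at infinity, over extension fields, or carry multiplicity).


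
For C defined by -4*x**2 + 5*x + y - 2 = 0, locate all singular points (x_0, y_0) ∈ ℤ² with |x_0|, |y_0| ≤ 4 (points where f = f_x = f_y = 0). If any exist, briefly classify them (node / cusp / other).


No singular points in the scanned grid; C is smooth there.

Compute partial derivatives:
  f_x = 5 - 8*x.
  f_y = 1.
f_y = 1 is a nonzero constant, so f_y never vanishes: no point (x, y) can satisfy f = f_x = f_y = 0. In particular no (x, y) ∈ {−4, ..., 4}² is singular; the curve is smooth.


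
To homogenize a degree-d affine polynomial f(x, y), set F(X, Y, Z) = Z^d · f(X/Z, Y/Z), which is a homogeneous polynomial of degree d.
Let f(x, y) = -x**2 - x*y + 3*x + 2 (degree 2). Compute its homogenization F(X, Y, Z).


F(X, Y, Z) = -X**2 - X*Y + 3*X*Z + 2*Z**2

deg(f) = 2.
Substitute x = X/Z, y = Y/Z into f, then multiply by Z^2.
  monomial -1·x^2·y^0 ↦ -1·X^2·Y^0·Z^0.
  monomial -1·x^1·y^1 ↦ -1·X^1·Y^1·Z^0.
  monomial 3·x^1·y^0 ↦ 3·X^1·Y^0·Z^1.
  monomial 2·x^0·y^0 ↦ 2·X^0·Y^0·Z^2.
Collecting: F(X, Y, Z) = -X**2 - X*Y + 3*X*Z + 2*Z**2.


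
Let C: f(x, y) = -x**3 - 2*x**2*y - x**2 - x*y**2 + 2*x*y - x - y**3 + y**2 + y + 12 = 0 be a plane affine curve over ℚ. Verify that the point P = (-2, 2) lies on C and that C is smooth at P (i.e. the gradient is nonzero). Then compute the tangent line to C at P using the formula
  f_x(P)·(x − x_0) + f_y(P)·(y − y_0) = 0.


Tangent line at P: 7*x - 11*y + 36 = 0.

Step 1: f(-2, 2) = 0, so P lies on C.
Step 2: partial derivatives
  f_x(x, y) = -3*x**2 - 4*x*y - 2*x - y**2 + 2*y - 1, f_y(x, y) = -2*x**2 - 2*x*y + 2*x - 3*y**2 + 2*y + 1.
  f_x(P) = 7, f_y(P) = -11 (gradient nonzero, so P is smooth).
Step 3: tangent line at P: 7·(x − -2) + -11·(y − 2) = 0.
Expanding: 7*x - 11*y + 36 = 0.


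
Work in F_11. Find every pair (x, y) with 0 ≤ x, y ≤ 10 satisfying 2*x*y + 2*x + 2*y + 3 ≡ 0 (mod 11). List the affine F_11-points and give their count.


Affine F_11-points: {(0, 4), (1, 7), (2, 8), (3, 3), (4, 0), (5, 9), (6, 6), (7, 1), (8, 2), (9, 5)}; count = 10.

For each of the 121 pairs (x, y) ∈ F_11², evaluate f(x, y) mod 11. Record the zeros.
  x = 0: [0↦3, 1↦5, 2↦7, 3↦9, 4↦0, 5↦2, 6↦4, 7↦6, 8↦8, 9↦10, 10↦1]  zeros at y ∈ {4}
  x = 1: [0↦5, 1↦9, 2↦2, 3↦6, 4↦10, 5↦3, 6↦7, 7↦0, 8↦4, 9↦8, 10↦1]  zeros at y ∈ {7}
  x = 2: [0↦7, 1↦2, 2↦8, 3↦3, 4↦9, 5↦4, 6↦10, 7↦5, 8↦0, 9↦6, 10↦1]  zeros at y ∈ {8}
  x = 3: [0↦9, 1↦6, 2↦3, 3↦0, 4↦8, 5↦5, 6↦2, 7↦10, 8↦7, 9↦4, 10↦1]  zeros at y ∈ {3}
  x = 4: [0↦0, 1↦10, 2↦9, 3↦8, 4↦7, 5↦6, 6↦5, 7↦4, 8↦3, 9↦2, 10↦1]  zeros at y ∈ {0}
  x = 5: [0↦2, 1↦3, 2↦4, 3↦5, 4↦6, 5↦7, 6↦8, 7↦9, 8↦10, 9↦0, 10↦1]  zeros at y ∈ {9}
  x = 6: [0↦4, 1↦7, 2↦10, 3↦2, 4↦5, 5↦8, 6↦0, 7↦3, 8↦6, 9↦9, 10↦1]  zeros at y ∈ {6}
  x = 7: [0↦6, 1↦0, 2↦5, 3↦10, 4↦4, 5↦9, 6↦3, 7↦8, 8↦2, 9↦7, 10↦1]  zeros at y ∈ {1}
  x = 8: [0↦8, 1↦4, 2↦0, 3↦7, 4↦3, 5↦10, 6↦6, 7↦2, 8↦9, 9↦5, 10↦1]  zeros at y ∈ {2}
  x = 9: [0↦10, 1↦8, 2↦6, 3↦4, 4↦2, 5↦0, 6↦9, 7↦7, 8↦5, 9↦3, 10↦1]  zeros at y ∈ {5}
  x = 10: [0↦1, 1↦1, 2↦1, 3↦1, 4↦1, 5↦1, 6↦1, 7↦1, 8↦1, 9↦1, 10↦1]  zeros at y ∈ ∅
Collecting zeros: affine points = {(0, 4), (1, 7), (2, 8), (3, 3), (4, 0), (5, 9), (6, 6), (7, 1), (8, 2), (9, 5)}.
Total count |C(F_11)_aff| = 10.


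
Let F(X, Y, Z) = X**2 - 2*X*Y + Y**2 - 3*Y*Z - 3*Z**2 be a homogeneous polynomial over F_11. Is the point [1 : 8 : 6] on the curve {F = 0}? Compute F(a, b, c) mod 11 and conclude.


F(1,8,6) ≡ 6 (mod 11); P is NOT on the curve.

Evaluate F(1, 8, 6) term-by-term (mod 11).
  X**2 ↦ 1·1·1·1 = 1
  -2*X*Y ↦ -2·1·8·1 = -16
  Y**2 ↦ 1·1·64·1 = 64
  -3*Y*Z ↦ -3·1·8·6 = -144
  -3*Z**2 ↦ -3·1·1·36 = -108
Sum: F(1, 8, 6) = (1) + (-16) + (64) + (-144) + (-108) = -203.
Reducing mod 11: -203 ≡ 6 (mod 11).
Since F(a, b, c) ≡ 6 ≠ 0 (mod 11), P does NOT lie on the curve.


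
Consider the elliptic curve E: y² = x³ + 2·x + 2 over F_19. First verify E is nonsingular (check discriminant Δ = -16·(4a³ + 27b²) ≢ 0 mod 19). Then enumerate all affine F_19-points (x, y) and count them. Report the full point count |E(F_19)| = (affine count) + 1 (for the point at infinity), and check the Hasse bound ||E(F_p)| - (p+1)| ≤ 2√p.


Affine points = {(1, 9), (1, 10), (3, 4), (3, 15), (4, 6), (4, 13), (5, 2), (5, 17), (7, 6), (7, 13), (8, 6), (8, 13), (11, 5), (11, 14), (12, 5), (12, 14), (14, 0), (15, 5), (15, 14), (16, 8), (16, 11), (17, 3), (17, 16)}; affine count = 23; |E(F_19)| = 24.

Discriminant check: Δ ∝ 4a³ + 27b² = 4·2³ + 27·2² = 4·8 + 27·4 ≡ 7 (mod 19). Nonzero ⇒ E is nonsingular.
For each x ∈ F_19, compute rhs = x³ + 2·x + 2 mod 19, then count y ∈ F_19 with y² ≡ rhs.
  x = 0: rhs = 2, matching y values: none (0 points).
  x = 1: rhs = 5, matching y values: 9, 10 (2 points).
  x = 2: rhs = 14, matching y values: none (0 points).
  x = 3: rhs = 16, matching y values: 4, 15 (2 points).
  x = 4: rhs = 17, matching y values: 6, 13 (2 points).
  x = 5: rhs = 4, matching y values: 2, 17 (2 points).
  x = 6: rhs = 2, matching y values: none (0 points).
  x = 7: rhs = 17, matching y values: 6, 13 (2 points).
  x = 8: rhs = 17, matching y values: 6, 13 (2 points).
  x = 9: rhs = 8, matching y values: none (0 points).
  x = 10: rhs = 15, matching y values: none (0 points).
  x = 11: rhs = 6, matching y values: 5, 14 (2 points).
  x = 12: rhs = 6, matching y values: 5, 14 (2 points).
  x = 13: rhs = 2, matching y values: none (0 points).
  x = 14: rhs = 0, matching y values: 0 (1 points).
  x = 15: rhs = 6, matching y values: 5, 14 (2 points).
  x = 16: rhs = 7, matching y values: 8, 11 (2 points).
  x = 17: rhs = 9, matching y values: 3, 16 (2 points).
  x = 18: rhs = 18, matching y values: none (0 points).
Total affine count: 23.
Full point count |E(F_19)| = 23 + 1 = 24.
Hasse bound: |24 − (19+1)| = |4| = 4 ≤ 2√19 ≈ 8.7178 ✓.


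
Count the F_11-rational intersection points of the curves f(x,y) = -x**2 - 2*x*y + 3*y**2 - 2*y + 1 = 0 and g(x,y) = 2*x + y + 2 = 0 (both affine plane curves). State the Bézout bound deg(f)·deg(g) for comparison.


Common zeros: {(4, 1), (10, 0)}; count = 2; Bézout bound = 2.

deg(f) = 2, deg(g) = 1, so Bézout bound = 2.
Scan x ∈ F_11. For each x, list the y ∈ F_11 with f(x, y) ≡ 0 and those with g(x, y) ≡ 0 (mod 11); the common zeros in that column are the intersection.
  x = 0: f ≡ 0 at y ∈ {3, 5}; g ≡ 0 at y ∈ {9}; common: ∅.
  x = 1: f ≡ 0 at y ∈ {0, 5}; g ≡ 0 at y ∈ {7}; common: ∅.
  x = 2: f ≡ 0 at y ∈ ∅; g ≡ 0 at y ∈ {5}; common: ∅.
  x = 3: f ≡ 0 at y ∈ ∅; g ≡ 0 at y ∈ {3}; common: ∅.
  x = 4: f ≡ 0 at y ∈ {1, 6}; g ≡ 0 at y ∈ {1}; common: {1}.
  x = 5: f ≡ 0 at y ∈ {1, 3}; g ≡ 0 at y ∈ {10}; common: ∅.
  x = 6: f ≡ 0 at y ∈ {6}; g ≡ 0 at y ∈ {8}; common: ∅.
  x = 7: f ≡ 0 at y ∈ ∅; g ≡ 0 at y ∈ {6}; common: ∅.
  x = 8: f ≡ 0 at y ∈ ∅; g ≡ 0 at y ∈ {4}; common: ∅.
  x = 9: f ≡ 0 at y ∈ ∅; g ≡ 0 at y ∈ {2}; common: ∅.
  x = 10: f ≡ 0 at y ∈ {0}; g ≡ 0 at y ∈ {0}; common: {0}.
Collecting: common zeros = {(4, 1), (10, 0)}, so the count is 2.
Comparison with the Bézout bound: 2 ≤ 2 = deg(f)·deg(g), as expected for curves with no common component (the bound is attained).


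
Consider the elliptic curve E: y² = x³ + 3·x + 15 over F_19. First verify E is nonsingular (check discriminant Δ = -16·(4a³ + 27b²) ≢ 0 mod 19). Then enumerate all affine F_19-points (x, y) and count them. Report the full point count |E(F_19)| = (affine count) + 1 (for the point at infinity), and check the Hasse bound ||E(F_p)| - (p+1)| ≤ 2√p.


Affine points = {(1, 0), (8, 0), (9, 7), (9, 12), (10, 0), (11, 7), (11, 12), (13, 3), (13, 16), (16, 6), (16, 13), (17, 1), (17, 18), (18, 7), (18, 12)}; affine count = 15; |E(F_19)| = 16.

Discriminant check: Δ ∝ 4a³ + 27b² = 4·3³ + 27·15² = 4·27 + 27·225 ≡ 8 (mod 19). Nonzero ⇒ E is nonsingular.
For each x ∈ F_19, compute rhs = x³ + 3·x + 15 mod 19, then count y ∈ F_19 with y² ≡ rhs.
  x = 0: rhs = 15, matching y values: none (0 points).
  x = 1: rhs = 0, matching y values: 0 (1 points).
  x = 2: rhs = 10, matching y values: none (0 points).
  x = 3: rhs = 13, matching y values: none (0 points).
  x = 4: rhs = 15, matching y values: none (0 points).
  x = 5: rhs = 3, matching y values: none (0 points).
  x = 6: rhs = 2, matching y values: none (0 points).
  x = 7: rhs = 18, matching y values: none (0 points).
  x = 8: rhs = 0, matching y values: 0 (1 points).
  x = 9: rhs = 11, matching y values: 7, 12 (2 points).
  x = 10: rhs = 0, matching y values: 0 (1 points).
  x = 11: rhs = 11, matching y values: 7, 12 (2 points).
  x = 12: rhs = 12, matching y values: none (0 points).
  x = 13: rhs = 9, matching y values: 3, 16 (2 points).
  x = 14: rhs = 8, matching y values: none (0 points).
  x = 15: rhs = 15, matching y values: none (0 points).
  x = 16: rhs = 17, matching y values: 6, 13 (2 points).
  x = 17: rhs = 1, matching y values: 1, 18 (2 points).
  x = 18: rhs = 11, matching y values: 7, 12 (2 points).
Total affine count: 15.
Full point count |E(F_19)| = 15 + 1 = 16.
Hasse bound: |16 − (19+1)| = |-4| = 4 ≤ 2√19 ≈ 8.7178 ✓.


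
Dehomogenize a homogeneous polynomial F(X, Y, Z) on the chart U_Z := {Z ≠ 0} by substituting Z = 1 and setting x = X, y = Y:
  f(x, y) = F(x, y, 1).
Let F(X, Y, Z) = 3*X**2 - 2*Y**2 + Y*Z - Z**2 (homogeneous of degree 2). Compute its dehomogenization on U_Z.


f(x, y) = 3*x**2 - 2*y**2 + y - 1

On U_Z we set Z = 1. Each monomial c·X^i·Y^j·Z^k in F becomes c·x^i·y^j·1^k = c·x^i·y^j.
Substituting Z = 1: F(X, Y, 1) = 3*x**2 - 2*y**2 + y - 1.
Note: deg(f) ≤ deg(F) = 2; strict inequality happens when F is divisible by Z (lost terms).


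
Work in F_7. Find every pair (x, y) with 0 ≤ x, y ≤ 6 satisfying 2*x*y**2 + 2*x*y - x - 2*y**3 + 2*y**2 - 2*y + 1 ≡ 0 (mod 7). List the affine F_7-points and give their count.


Affine F_7-points: {(0, 6), (1, 0), (1, 2), (2, 5), (3, 3), (3, 4), (5, 1)}; count = 7.

For each of the 49 pairs (x, y) ∈ F_7², evaluate f(x, y) mod 7. Record the zeros.
  x = 0: [0↦1, 1↦6, 2↦3, 3↦1, 4↦2, 5↦1, 6↦0]  zeros at y ∈ {6}
  x = 1: [0↦0, 1↦2, 2↦0, 3↦3, 4↦6, 5↦4, 6↦6]  zeros at y ∈ {0, 2}
  x = 2: [0↦6, 1↦5, 2↦4, 3↦5, 4↦3, 5↦0, 6↦5]  zeros at y ∈ {5}
  x = 3: [0↦5, 1↦1, 2↦1, 3↦0, 4↦0, 5↦3, 6↦4]  zeros at y ∈ {3, 4}
  x = 4: [0↦4, 1↦4, 2↦5, 3↦2, 4↦4, 5↦6, 6↦3]  zeros at y ∈ ∅
  x = 5: [0↦3, 1↦0, 2↦2, 3↦4, 4↦1, 5↦2, 6↦2]  zeros at y ∈ {1}
  x = 6: [0↦2, 1↦3, 2↦6, 3↦6, 4↦5, 5↦5, 6↦1]  zeros at y ∈ ∅
Collecting zeros: affine points = {(0, 6), (1, 0), (1, 2), (2, 5), (3, 3), (3, 4), (5, 1)}.
Total count |C(F_7)_aff| = 7.


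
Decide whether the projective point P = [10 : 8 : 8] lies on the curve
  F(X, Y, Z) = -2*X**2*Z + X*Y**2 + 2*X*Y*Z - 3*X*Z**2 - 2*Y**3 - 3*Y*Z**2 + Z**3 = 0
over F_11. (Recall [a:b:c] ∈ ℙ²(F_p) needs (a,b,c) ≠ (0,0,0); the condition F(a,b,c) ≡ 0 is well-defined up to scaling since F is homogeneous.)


F(10,8,8) ≡ 4 (mod 11); P is NOT on the curve.

Evaluate F(10, 8, 8) term-by-term (mod 11).
  -2*X**2*Z ↦ -2·100·1·8 = -1600
  X*Y**2 ↦ 1·10·64·1 = 640
  2*X*Y*Z ↦ 2·10·8·8 = 1280
  -3*X*Z**2 ↦ -3·10·1·64 = -1920
  -2*Y**3 ↦ -2·1·512·1 = -1024
  -3*Y*Z**2 ↦ -3·1·8·64 = -1536
  Z**3 ↦ 1·1·1·512 = 512
Sum: F(10, 8, 8) = (-1600) + (640) + (1280) + (-1920) + (-1024) + (-1536) + (512) = -3648.
Reducing mod 11: -3648 ≡ 4 (mod 11).
Since F(a, b, c) ≡ 4 ≠ 0 (mod 11), P does NOT lie on the curve.
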